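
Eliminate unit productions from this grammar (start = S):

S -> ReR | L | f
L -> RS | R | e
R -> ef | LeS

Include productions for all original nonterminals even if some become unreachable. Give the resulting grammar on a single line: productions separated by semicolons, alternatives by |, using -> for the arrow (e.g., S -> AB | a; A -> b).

Unit productions: L->R, S->L.
Unit pairs (A ⇒* B via units): (L,R), (S,L), (S,R).
S: inherits non-unit rules of {L, R, S} → LeS | RS | ReR | e | ef | f.
L: inherits non-unit rules of {L, R} → LeS | RS | e | ef.
R: inherits non-unit rules of {R} → LeS | ef.

S -> e | f | RS | ef | LeS | ReR; L -> e | RS | ef | LeS; R -> ef | LeS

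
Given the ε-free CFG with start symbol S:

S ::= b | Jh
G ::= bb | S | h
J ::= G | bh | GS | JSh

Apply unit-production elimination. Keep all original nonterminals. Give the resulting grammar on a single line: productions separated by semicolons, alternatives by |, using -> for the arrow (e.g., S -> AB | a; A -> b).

Unit productions: G->S, J->G.
Unit pairs (A ⇒* B via units): (G,S), (J,G), (J,S).
S: inherits non-unit rules of {S} → Jh | b.
G: inherits non-unit rules of {G, S} → Jh | b | bb | h.
J: inherits non-unit rules of {G, J, S} → GS | JSh | Jh | b | bb | bh | h.

S -> b | Jh; G -> b | h | Jh | bb; J -> b | h | GS | Jh | bb | bh | JSh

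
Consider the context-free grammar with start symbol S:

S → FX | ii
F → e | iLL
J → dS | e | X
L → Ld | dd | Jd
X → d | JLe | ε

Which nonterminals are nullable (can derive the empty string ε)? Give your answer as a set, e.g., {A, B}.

Directly nullable (have an ε-rule): {X}.
J is nullable via J -> X (every symbol on the right is already known nullable).
Not nullable: F, L, S — each has a terminal in every rule's right-hand side or depends on a non-nullable symbol.

{J, X}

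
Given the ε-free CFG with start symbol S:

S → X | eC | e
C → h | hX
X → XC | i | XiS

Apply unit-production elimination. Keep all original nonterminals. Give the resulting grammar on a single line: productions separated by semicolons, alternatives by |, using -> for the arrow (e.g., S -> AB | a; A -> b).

Unit productions: S->X.
Unit pairs (A ⇒* B via units): (S,X).
S: inherits non-unit rules of {S, X} → XC | XiS | e | eC | i.
C: inherits non-unit rules of {C} → h | hX.
X: inherits non-unit rules of {X} → XC | XiS | i.

S -> e | i | XC | eC | XiS; C -> h | hX; X -> i | XC | XiS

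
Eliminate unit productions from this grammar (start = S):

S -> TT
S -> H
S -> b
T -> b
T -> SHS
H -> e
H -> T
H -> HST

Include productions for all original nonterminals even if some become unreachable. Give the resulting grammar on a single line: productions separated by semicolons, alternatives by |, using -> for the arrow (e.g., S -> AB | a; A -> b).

S -> b | e | TT | HST | SHS; H -> b | e | HST | SHS; T -> b | SHS

Unit productions: H->T, S->H.
Unit pairs (A ⇒* B via units): (H,T), (S,H), (S,T).
S: inherits non-unit rules of {H, S, T} → HST | SHS | TT | b | e.
H: inherits non-unit rules of {H, T} → HST | SHS | b | e.
T: inherits non-unit rules of {T} → SHS | b.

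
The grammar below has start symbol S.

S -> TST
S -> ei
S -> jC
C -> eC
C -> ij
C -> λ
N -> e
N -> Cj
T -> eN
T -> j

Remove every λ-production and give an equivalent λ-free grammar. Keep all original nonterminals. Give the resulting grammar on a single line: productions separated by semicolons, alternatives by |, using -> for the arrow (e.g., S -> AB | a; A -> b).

S -> j | ei | jC | TST; C -> e | eC | ij; N -> e | j | Cj; T -> j | eN

Nullable set: {C}.
S -> jC: C nullable, giving j | jC.
Drop C -> λ.
C -> eC: C nullable, giving e | eC.
N -> Cj: C nullable, giving Cj | j.
Unchanged (no nullable symbols): S -> TST; S -> ei; C -> ij; N -> e; T -> eN; T -> j.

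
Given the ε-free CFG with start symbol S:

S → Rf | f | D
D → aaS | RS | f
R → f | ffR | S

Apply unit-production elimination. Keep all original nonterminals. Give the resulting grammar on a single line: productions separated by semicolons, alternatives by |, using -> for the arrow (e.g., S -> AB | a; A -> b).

Unit productions: R->S, S->D.
Unit pairs (A ⇒* B via units): (R,D), (R,S), (S,D).
S: inherits non-unit rules of {D, S} → RS | Rf | aaS | f.
D: inherits non-unit rules of {D} → RS | aaS | f.
R: inherits non-unit rules of {D, R, S} → RS | Rf | aaS | f | ffR.

S -> f | RS | Rf | aaS; D -> f | RS | aaS; R -> f | RS | Rf | aaS | ffR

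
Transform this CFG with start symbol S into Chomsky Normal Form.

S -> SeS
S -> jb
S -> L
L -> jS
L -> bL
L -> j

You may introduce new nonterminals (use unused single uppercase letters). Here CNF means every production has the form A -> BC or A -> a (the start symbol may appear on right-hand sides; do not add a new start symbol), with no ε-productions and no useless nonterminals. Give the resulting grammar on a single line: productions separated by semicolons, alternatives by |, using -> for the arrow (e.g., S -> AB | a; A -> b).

No ε-productions.
After unit-elimination: S -> j | bL | jS | jb | SeS; L -> j | bL | jS.
TERM: introduce A -> b, C -> e, B -> j and substitute in every rule of length ≥2.
BIN: S -> SCS becomes S -> SD, D -> CS.

S -> j | AL | BA | BS | SD; A -> b; B -> j; C -> e; D -> CS; L -> j | AL | BS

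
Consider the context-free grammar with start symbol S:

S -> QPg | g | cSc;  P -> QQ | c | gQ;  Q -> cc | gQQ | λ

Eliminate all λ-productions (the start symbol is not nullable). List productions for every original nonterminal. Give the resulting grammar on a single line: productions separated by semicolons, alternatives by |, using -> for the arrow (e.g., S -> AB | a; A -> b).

Nullable set: {P, Q}.
S -> QPg: Q, P nullable, giving Pg | QPg | Qg | g.
P -> QQ: Q, Q nullable, giving Q | QQ.
P -> gQ: Q nullable, giving g | gQ.
Drop Q -> λ.
Q -> gQQ: Q, Q nullable, giving g | gQ | gQQ.
Unchanged (no nullable symbols): S -> cSc; S -> g; P -> c; Q -> cc.

S -> g | Pg | Qg | QPg | cSc; P -> Q | c | g | QQ | gQ; Q -> g | cc | gQ | gQQ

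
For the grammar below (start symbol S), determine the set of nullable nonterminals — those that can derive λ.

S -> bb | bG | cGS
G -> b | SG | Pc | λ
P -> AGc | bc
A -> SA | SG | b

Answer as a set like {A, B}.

{G}

Directly nullable (have an ε-rule): {G}.
Not nullable: A, P, S — each has a terminal in every rule's right-hand side or depends on a non-nullable symbol.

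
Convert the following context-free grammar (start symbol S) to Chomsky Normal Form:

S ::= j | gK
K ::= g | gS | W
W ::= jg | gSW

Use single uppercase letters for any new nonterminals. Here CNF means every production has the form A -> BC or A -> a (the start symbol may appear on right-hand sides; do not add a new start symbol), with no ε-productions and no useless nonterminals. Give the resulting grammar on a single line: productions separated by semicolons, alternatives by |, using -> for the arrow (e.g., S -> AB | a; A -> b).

No ε-productions.
After unit-elimination: S -> j | gK; K -> g | gS | jg | gSW; W -> jg | gSW.
TERM: introduce A -> g, B -> j and substitute in every rule of length ≥2.
BIN: K -> ASW becomes K -> AC, C -> SW; W -> ASW becomes W -> AD, D -> SW.

S -> j | AK; A -> g; B -> j; C -> SW; D -> SW; K -> g | AC | AS | BA; W -> AD | BA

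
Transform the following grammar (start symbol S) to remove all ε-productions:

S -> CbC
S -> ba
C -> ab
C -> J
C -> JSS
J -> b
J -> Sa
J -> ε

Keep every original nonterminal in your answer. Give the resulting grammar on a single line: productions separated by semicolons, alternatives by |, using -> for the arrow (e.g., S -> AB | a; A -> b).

Nullable set: {C, J}.
S -> CbC: C, C nullable, giving Cb | CbC | b | bC.
C -> J: J nullable, giving J.
C -> JSS: J nullable, giving JSS | SS.
Drop J -> ε.
Unchanged (no nullable symbols): S -> ba; C -> ab; J -> Sa; J -> b.

S -> b | Cb | bC | ba | CbC; C -> J | SS | ab | JSS; J -> b | Sa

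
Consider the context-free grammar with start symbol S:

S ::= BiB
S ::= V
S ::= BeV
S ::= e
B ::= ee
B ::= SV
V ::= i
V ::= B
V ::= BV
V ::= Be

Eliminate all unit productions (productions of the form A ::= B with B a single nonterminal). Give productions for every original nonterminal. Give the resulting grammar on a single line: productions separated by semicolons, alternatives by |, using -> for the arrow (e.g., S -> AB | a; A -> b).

Unit productions: S->V, V->B.
Unit pairs (A ⇒* B via units): (S,B), (S,V), (V,B).
S: inherits non-unit rules of {B, S, V} → BV | Be | BeV | BiB | SV | e | ee | i.
B: inherits non-unit rules of {B} → SV | ee.
V: inherits non-unit rules of {B, V} → BV | Be | SV | ee | i.

S -> e | i | BV | Be | SV | ee | BeV | BiB; B -> SV | ee; V -> i | BV | Be | SV | ee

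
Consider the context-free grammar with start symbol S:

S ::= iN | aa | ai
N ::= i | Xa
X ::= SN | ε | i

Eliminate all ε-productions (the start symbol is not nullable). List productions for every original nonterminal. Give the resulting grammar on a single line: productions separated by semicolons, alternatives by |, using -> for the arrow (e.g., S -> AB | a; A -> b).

S -> aa | ai | iN; N -> a | i | Xa; X -> i | SN

Nullable set: {X}.
N -> Xa: X nullable, giving Xa | a.
Drop X -> ε.
Unchanged (no nullable symbols): S -> aa; S -> ai; S -> iN; N -> i; X -> SN; X -> i.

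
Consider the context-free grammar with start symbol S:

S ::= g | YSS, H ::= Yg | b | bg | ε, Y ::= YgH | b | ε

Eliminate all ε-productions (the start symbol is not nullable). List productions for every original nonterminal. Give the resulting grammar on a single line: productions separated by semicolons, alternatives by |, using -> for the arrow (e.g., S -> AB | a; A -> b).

Nullable set: {H, Y}.
S -> YSS: Y nullable, giving SS | YSS.
Drop H -> ε.
H -> Yg: Y nullable, giving Yg | g.
Drop Y -> ε.
Y -> YgH: Y, H nullable, giving Yg | YgH | g | gH.
Unchanged (no nullable symbols): S -> g; H -> b; H -> bg; Y -> b.

S -> g | SS | YSS; H -> b | g | Yg | bg; Y -> b | g | Yg | gH | YgH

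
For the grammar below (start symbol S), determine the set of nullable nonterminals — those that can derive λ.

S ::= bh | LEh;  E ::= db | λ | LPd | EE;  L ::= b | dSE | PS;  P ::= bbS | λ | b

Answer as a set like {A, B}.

{E, P}

Directly nullable (have an ε-rule): {E, P}.
Not nullable: L, S — each has a terminal in every rule's right-hand side or depends on a non-nullable symbol.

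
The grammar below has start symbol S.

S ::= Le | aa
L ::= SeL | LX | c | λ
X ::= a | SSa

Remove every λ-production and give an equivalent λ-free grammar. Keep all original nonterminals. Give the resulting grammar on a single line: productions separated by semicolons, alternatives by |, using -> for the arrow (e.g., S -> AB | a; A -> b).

S -> e | Le | aa; L -> X | c | LX | Se | SeL; X -> a | SSa

Nullable set: {L}.
S -> Le: L nullable, giving Le | e.
Drop L -> λ.
L -> LX: L nullable, giving LX | X.
L -> SeL: L nullable, giving Se | SeL.
Unchanged (no nullable symbols): S -> aa; L -> c; X -> SSa; X -> a.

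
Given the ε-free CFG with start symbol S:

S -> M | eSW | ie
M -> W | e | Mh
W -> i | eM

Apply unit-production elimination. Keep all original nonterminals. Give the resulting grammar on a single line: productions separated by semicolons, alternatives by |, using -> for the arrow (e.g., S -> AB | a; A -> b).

Unit productions: M->W, S->M.
Unit pairs (A ⇒* B via units): (M,W), (S,M), (S,W).
S: inherits non-unit rules of {M, S, W} → Mh | e | eM | eSW | i | ie.
M: inherits non-unit rules of {M, W} → Mh | e | eM | i.
W: inherits non-unit rules of {W} → eM | i.

S -> e | i | Mh | eM | ie | eSW; M -> e | i | Mh | eM; W -> i | eM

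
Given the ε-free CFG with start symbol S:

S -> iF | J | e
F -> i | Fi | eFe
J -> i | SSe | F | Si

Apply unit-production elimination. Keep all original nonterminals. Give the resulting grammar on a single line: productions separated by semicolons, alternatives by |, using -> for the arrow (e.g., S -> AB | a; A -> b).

S -> e | i | Fi | Si | iF | SSe | eFe; F -> i | Fi | eFe; J -> i | Fi | Si | SSe | eFe

Unit productions: J->F, S->J.
Unit pairs (A ⇒* B via units): (J,F), (S,F), (S,J).
S: inherits non-unit rules of {F, J, S} → Fi | SSe | Si | e | eFe | i | iF.
F: inherits non-unit rules of {F} → Fi | eFe | i.
J: inherits non-unit rules of {F, J} → Fi | SSe | Si | eFe | i.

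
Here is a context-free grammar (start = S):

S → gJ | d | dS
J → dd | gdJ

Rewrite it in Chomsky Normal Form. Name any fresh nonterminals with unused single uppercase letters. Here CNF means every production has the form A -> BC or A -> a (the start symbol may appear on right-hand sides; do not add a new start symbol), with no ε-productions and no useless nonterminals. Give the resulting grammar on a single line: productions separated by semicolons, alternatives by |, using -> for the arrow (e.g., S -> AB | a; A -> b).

S -> d | AS | BJ; A -> d; B -> g; C -> AJ; J -> AA | BC

No ε-productions.
No unit productions to eliminate.
TERM: introduce A -> d, B -> g and substitute in every rule of length ≥2.
BIN: J -> BAJ becomes J -> BC, C -> AJ.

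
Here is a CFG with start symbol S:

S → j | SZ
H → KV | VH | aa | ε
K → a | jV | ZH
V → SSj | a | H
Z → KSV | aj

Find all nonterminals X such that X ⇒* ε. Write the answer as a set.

Directly nullable (have an ε-rule): {H}.
V is nullable via V -> H (every symbol on the right is already known nullable).
Not nullable: K, S, Z — each has a terminal in every rule's right-hand side or depends on a non-nullable symbol.

{H, V}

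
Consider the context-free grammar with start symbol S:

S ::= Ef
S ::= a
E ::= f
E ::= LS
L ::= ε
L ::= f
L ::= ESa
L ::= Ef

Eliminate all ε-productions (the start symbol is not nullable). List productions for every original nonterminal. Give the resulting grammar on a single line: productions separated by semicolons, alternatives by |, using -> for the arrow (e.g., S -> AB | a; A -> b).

Nullable set: {L}.
E -> LS: L nullable, giving LS | S.
Drop L -> ε.
Unchanged (no nullable symbols): S -> Ef; S -> a; E -> f; L -> ESa; L -> Ef; L -> f.

S -> a | Ef; E -> S | f | LS; L -> f | Ef | ESa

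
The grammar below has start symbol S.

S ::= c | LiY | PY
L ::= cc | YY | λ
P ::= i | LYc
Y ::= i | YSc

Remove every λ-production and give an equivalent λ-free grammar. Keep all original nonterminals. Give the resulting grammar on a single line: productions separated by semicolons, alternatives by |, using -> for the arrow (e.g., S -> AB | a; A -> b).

Nullable set: {L}.
S -> LiY: L nullable, giving LiY | iY.
Drop L -> λ.
P -> LYc: L nullable, giving LYc | Yc.
Unchanged (no nullable symbols): S -> PY; S -> c; L -> YY; L -> cc; P -> i; Y -> YSc; Y -> i.

S -> c | PY | iY | LiY; L -> YY | cc; P -> i | Yc | LYc; Y -> i | YSc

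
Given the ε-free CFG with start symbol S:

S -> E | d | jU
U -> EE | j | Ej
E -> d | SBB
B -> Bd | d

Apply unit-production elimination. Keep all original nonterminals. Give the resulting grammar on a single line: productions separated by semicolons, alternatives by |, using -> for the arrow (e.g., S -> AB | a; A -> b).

Unit productions: S->E.
Unit pairs (A ⇒* B via units): (S,E).
S: inherits non-unit rules of {E, S} → SBB | d | jU.
B: inherits non-unit rules of {B} → Bd | d.
E: inherits non-unit rules of {E} → SBB | d.
U: inherits non-unit rules of {U} → EE | Ej | j.

S -> d | jU | SBB; B -> d | Bd; E -> d | SBB; U -> j | EE | Ej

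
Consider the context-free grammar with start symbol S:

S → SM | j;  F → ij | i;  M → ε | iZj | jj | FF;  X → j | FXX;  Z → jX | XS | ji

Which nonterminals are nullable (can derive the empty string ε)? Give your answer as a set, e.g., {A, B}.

{M}

Directly nullable (have an ε-rule): {M}.
Not nullable: F, S, X, Z — each has a terminal in every rule's right-hand side or depends on a non-nullable symbol.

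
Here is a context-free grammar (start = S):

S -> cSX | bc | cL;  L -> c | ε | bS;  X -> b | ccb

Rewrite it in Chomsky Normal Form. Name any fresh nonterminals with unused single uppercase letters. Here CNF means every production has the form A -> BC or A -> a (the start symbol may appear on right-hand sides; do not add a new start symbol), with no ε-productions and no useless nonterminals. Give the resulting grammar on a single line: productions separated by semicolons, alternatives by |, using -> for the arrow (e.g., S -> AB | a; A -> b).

Nullable: {L}; after ε-elimination: S -> c | bc | cL | cSX; L -> c | bS; X -> b | ccb.
No unit productions to eliminate.
TERM: introduce A -> b, B -> c and substitute in every rule of length ≥2.
BIN: S -> BSX becomes S -> BC, C -> SX; X -> BBA becomes X -> BD, D -> BA.

S -> c | AB | BC | BL; A -> b; B -> c; C -> SX; D -> BA; L -> c | AS; X -> b | BD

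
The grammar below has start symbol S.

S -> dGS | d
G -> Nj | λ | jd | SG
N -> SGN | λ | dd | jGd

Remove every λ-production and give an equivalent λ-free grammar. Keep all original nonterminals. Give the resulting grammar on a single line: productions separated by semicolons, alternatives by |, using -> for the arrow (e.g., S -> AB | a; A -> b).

S -> d | dS | dGS; G -> S | j | Nj | SG | jd; N -> S | SG | SN | dd | jd | SGN | jGd

Nullable set: {G, N}.
S -> dGS: G nullable, giving dGS | dS.
Drop G -> λ.
G -> Nj: N nullable, giving Nj | j.
G -> SG: G nullable, giving S | SG.
Drop N -> λ.
N -> SGN: G, N nullable, giving S | SG | SGN | SN.
N -> jGd: G nullable, giving jGd | jd.
Unchanged (no nullable symbols): S -> d; G -> jd; N -> dd.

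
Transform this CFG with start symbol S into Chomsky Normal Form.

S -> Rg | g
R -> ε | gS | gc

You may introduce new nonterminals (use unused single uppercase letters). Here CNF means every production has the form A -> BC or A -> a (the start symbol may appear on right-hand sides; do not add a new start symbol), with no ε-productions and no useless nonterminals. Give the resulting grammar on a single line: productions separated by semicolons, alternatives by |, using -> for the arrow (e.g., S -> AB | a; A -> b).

S -> g | RA; A -> g; B -> c; R -> AB | AS

Nullable: {R}; after ε-elimination: S -> g | Rg; R -> gS | gc.
No unit productions to eliminate.
TERM: introduce B -> c, A -> g and substitute in every rule of length ≥2.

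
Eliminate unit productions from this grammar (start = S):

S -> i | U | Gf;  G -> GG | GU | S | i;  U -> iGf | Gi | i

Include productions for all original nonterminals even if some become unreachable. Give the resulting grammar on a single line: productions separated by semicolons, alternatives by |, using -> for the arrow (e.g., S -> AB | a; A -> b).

S -> i | Gf | Gi | iGf; G -> i | GG | GU | Gf | Gi | iGf; U -> i | Gi | iGf

Unit productions: G->S, S->U.
Unit pairs (A ⇒* B via units): (G,S), (G,U), (S,U).
S: inherits non-unit rules of {S, U} → Gf | Gi | i | iGf.
G: inherits non-unit rules of {G, S, U} → GG | GU | Gf | Gi | i | iGf.
U: inherits non-unit rules of {U} → Gi | i | iGf.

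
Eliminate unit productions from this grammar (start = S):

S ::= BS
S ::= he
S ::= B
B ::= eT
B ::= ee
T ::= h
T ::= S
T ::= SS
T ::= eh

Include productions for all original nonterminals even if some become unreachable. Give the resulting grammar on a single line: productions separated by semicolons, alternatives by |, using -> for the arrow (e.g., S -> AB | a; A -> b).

S -> BS | eT | ee | he; B -> eT | ee; T -> h | BS | SS | eT | ee | eh | he

Unit productions: S->B, T->S.
Unit pairs (A ⇒* B via units): (S,B), (T,B), (T,S).
S: inherits non-unit rules of {B, S} → BS | eT | ee | he.
B: inherits non-unit rules of {B} → eT | ee.
T: inherits non-unit rules of {B, S, T} → BS | SS | eT | ee | eh | h | he.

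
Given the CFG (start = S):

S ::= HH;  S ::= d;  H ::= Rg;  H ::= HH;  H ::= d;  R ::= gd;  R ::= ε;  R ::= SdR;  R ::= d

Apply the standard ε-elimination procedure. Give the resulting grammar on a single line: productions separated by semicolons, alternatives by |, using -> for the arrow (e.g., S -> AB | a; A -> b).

S -> d | HH; H -> d | g | HH | Rg; R -> d | Sd | gd | SdR

Nullable set: {R}.
H -> Rg: R nullable, giving Rg | g.
Drop R -> ε.
R -> SdR: R nullable, giving Sd | SdR.
Unchanged (no nullable symbols): S -> HH; S -> d; H -> HH; H -> d; R -> d; R -> gd.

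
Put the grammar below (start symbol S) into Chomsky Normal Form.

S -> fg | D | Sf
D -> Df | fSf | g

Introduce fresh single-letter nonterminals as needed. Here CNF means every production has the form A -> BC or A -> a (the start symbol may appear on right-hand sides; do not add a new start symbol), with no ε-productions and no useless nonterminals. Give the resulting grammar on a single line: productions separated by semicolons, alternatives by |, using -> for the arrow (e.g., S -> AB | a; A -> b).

S -> g | AB | AE | DA | SA; A -> f; B -> g; C -> SA; D -> g | AC | DA; E -> SA

No ε-productions.
After unit-elimination: S -> g | Df | Sf | fg | fSf; D -> g | Df | fSf.
TERM: introduce A -> f, B -> g and substitute in every rule of length ≥2.
BIN: D -> ASA becomes D -> AC, C -> SA; S -> ASA becomes S -> AE, E -> SA.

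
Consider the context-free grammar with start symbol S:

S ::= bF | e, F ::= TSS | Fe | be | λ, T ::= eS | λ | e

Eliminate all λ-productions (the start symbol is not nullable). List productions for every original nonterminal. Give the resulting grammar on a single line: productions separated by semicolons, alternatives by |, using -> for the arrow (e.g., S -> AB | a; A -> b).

Nullable set: {F, T}.
S -> bF: F nullable, giving b | bF.
Drop F -> λ.
F -> Fe: F nullable, giving Fe | e.
F -> TSS: T nullable, giving SS | TSS.
Drop T -> λ.
Unchanged (no nullable symbols): S -> e; F -> be; T -> e; T -> eS.

S -> b | e | bF; F -> e | Fe | SS | be | TSS; T -> e | eS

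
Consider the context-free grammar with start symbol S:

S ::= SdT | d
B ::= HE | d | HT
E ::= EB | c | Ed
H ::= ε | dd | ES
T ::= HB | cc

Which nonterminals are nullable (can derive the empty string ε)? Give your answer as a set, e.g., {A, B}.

{H}

Directly nullable (have an ε-rule): {H}.
Not nullable: B, E, S, T — each has a terminal in every rule's right-hand side or depends on a non-nullable symbol.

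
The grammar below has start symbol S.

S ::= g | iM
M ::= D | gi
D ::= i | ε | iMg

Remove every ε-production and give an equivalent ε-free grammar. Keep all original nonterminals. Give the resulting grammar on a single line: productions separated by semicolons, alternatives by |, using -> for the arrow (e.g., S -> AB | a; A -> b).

S -> g | i | iM; D -> i | ig | iMg; M -> D | gi

Nullable set: {D, M}.
S -> iM: M nullable, giving i | iM.
Drop D -> ε.
D -> iMg: M nullable, giving iMg | ig.
M -> D: D nullable, giving D.
Unchanged (no nullable symbols): S -> g; D -> i; M -> gi.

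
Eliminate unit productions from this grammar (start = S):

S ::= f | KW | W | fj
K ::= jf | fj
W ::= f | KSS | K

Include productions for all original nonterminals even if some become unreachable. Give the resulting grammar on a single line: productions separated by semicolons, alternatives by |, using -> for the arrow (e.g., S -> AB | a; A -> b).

Unit productions: S->W, W->K.
Unit pairs (A ⇒* B via units): (S,K), (S,W), (W,K).
S: inherits non-unit rules of {K, S, W} → KSS | KW | f | fj | jf.
K: inherits non-unit rules of {K} → fj | jf.
W: inherits non-unit rules of {K, W} → KSS | f | fj | jf.

S -> f | KW | fj | jf | KSS; K -> fj | jf; W -> f | fj | jf | KSS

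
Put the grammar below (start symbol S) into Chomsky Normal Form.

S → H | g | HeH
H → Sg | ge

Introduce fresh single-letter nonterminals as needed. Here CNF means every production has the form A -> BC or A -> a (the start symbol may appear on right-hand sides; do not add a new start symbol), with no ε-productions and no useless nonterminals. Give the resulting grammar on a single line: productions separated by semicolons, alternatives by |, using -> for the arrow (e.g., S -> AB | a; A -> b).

S -> g | AB | HC | SA; A -> g; B -> e; C -> BH; H -> AB | SA

No ε-productions.
After unit-elimination: S -> g | Sg | ge | HeH; H -> Sg | ge.
TERM: introduce B -> e, A -> g and substitute in every rule of length ≥2.
BIN: S -> HBH becomes S -> HC, C -> BH.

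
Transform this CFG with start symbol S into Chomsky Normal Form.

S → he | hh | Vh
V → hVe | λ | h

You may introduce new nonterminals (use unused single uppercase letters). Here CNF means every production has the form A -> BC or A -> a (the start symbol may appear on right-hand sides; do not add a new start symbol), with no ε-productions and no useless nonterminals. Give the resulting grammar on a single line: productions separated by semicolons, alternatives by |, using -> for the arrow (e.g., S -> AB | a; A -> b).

S -> h | AA | AB | VA; A -> h; B -> e; C -> VB; V -> h | AB | AC

Nullable: {V}; after ε-elimination: S -> h | Vh | he | hh; V -> h | he | hVe.
No unit productions to eliminate.
TERM: introduce B -> e, A -> h and substitute in every rule of length ≥2.
BIN: V -> AVB becomes V -> AC, C -> VB.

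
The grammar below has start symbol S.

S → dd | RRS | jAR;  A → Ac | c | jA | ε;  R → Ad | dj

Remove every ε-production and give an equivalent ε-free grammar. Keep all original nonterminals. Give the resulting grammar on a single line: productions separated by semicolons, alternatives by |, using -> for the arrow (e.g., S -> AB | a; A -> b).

S -> dd | jR | RRS | jAR; A -> c | j | Ac | jA; R -> d | Ad | dj

Nullable set: {A}.
S -> jAR: A nullable, giving jAR | jR.
Drop A -> ε.
A -> Ac: A nullable, giving Ac | c.
A -> jA: A nullable, giving j | jA.
R -> Ad: A nullable, giving Ad | d.
Unchanged (no nullable symbols): S -> RRS; S -> dd; A -> c; R -> dj.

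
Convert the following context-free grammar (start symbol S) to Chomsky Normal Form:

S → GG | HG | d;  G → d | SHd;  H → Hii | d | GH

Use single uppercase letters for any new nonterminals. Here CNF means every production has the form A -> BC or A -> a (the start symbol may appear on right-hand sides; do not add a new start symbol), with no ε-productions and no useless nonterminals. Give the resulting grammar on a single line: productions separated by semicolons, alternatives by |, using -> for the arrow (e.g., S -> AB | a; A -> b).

No ε-productions.
No unit productions to eliminate.
TERM: introduce A -> d, B -> i and substitute in every rule of length ≥2.
BIN: G -> SHA becomes G -> SC, C -> HA; H -> HBB becomes H -> HD, D -> BB.

S -> d | GG | HG; A -> d; B -> i; C -> HA; D -> BB; G -> d | SC; H -> d | GH | HD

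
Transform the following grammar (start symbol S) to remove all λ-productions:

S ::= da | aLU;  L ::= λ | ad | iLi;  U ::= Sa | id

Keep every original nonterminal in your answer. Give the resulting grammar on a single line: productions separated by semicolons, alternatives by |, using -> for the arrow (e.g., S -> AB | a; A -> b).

Nullable set: {L}.
S -> aLU: L nullable, giving aLU | aU.
Drop L -> λ.
L -> iLi: L nullable, giving iLi | ii.
Unchanged (no nullable symbols): S -> da; L -> ad; U -> Sa; U -> id.

S -> aU | da | aLU; L -> ad | ii | iLi; U -> Sa | id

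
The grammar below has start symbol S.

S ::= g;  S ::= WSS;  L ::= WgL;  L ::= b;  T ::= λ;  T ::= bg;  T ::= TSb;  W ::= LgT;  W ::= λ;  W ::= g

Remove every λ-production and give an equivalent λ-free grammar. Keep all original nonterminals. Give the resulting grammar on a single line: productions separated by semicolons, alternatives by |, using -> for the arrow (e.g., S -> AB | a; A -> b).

Nullable set: {T, W}.
S -> WSS: W nullable, giving SS | WSS.
L -> WgL: W nullable, giving WgL | gL.
Drop T -> λ.
T -> TSb: T nullable, giving Sb | TSb.
Drop W -> λ.
W -> LgT: T nullable, giving Lg | LgT.
Unchanged (no nullable symbols): S -> g; L -> b; T -> bg; W -> g.

S -> g | SS | WSS; L -> b | gL | WgL; T -> Sb | bg | TSb; W -> g | Lg | LgT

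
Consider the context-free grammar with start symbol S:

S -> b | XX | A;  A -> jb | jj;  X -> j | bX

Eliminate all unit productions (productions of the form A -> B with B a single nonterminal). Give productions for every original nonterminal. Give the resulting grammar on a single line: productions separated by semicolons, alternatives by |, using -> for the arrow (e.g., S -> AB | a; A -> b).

S -> b | XX | jb | jj; A -> jb | jj; X -> j | bX

Unit productions: S->A.
Unit pairs (A ⇒* B via units): (S,A).
S: inherits non-unit rules of {A, S} → XX | b | jb | jj.
A: inherits non-unit rules of {A} → jb | jj.
X: inherits non-unit rules of {X} → bX | j.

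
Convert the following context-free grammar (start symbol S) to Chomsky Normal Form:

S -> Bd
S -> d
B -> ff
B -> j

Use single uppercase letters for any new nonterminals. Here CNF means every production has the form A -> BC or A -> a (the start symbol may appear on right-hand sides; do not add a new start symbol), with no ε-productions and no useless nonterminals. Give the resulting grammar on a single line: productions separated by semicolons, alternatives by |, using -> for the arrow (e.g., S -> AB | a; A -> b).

No ε-productions.
No unit productions to eliminate.
TERM: introduce C -> d, A -> f and substitute in every rule of length ≥2.

S -> d | BC; A -> f; B -> j | AA; C -> d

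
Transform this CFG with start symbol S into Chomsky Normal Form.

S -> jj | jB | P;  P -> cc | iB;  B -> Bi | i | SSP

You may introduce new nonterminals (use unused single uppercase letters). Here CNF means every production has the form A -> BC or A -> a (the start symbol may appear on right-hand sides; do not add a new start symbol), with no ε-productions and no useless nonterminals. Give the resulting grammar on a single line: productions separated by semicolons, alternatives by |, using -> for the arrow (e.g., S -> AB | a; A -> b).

S -> AB | CC | DB | DD; A -> i; B -> i | BA | SE; C -> c; D -> j; E -> SP; P -> AB | CC

No ε-productions.
After unit-elimination: S -> cc | iB | jB | jj; B -> i | Bi | SSP; P -> cc | iB.
TERM: introduce C -> c, A -> i, D -> j and substitute in every rule of length ≥2.
BIN: B -> SSP becomes B -> SE, E -> SP.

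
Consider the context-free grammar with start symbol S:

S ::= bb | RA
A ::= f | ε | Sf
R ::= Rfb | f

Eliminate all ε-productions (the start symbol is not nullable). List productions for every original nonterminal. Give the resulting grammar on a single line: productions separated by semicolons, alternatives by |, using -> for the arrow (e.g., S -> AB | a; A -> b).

S -> R | RA | bb; A -> f | Sf; R -> f | Rfb

Nullable set: {A}.
S -> RA: A nullable, giving R | RA.
Drop A -> ε.
Unchanged (no nullable symbols): S -> bb; A -> Sf; A -> f; R -> Rfb; R -> f.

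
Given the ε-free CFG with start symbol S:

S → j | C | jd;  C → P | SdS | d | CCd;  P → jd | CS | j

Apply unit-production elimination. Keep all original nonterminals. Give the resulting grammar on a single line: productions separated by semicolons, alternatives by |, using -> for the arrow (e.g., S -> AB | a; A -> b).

Unit productions: C->P, S->C.
Unit pairs (A ⇒* B via units): (C,P), (S,C), (S,P).
S: inherits non-unit rules of {C, P, S} → CCd | CS | SdS | d | j | jd.
C: inherits non-unit rules of {C, P} → CCd | CS | SdS | d | j | jd.
P: inherits non-unit rules of {P} → CS | j | jd.

S -> d | j | CS | jd | CCd | SdS; C -> d | j | CS | jd | CCd | SdS; P -> j | CS | jd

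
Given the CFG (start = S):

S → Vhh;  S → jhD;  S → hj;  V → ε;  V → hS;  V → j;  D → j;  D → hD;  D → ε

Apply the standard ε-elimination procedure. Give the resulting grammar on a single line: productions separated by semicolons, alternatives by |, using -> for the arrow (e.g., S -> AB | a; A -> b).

Nullable set: {D, V}.
S -> Vhh: V nullable, giving Vhh | hh.
S -> jhD: D nullable, giving jh | jhD.
Drop D -> ε.
D -> hD: D nullable, giving h | hD.
Drop V -> ε.
Unchanged (no nullable symbols): S -> hj; D -> j; V -> hS; V -> j.

S -> hh | hj | jh | Vhh | jhD; D -> h | j | hD; V -> j | hS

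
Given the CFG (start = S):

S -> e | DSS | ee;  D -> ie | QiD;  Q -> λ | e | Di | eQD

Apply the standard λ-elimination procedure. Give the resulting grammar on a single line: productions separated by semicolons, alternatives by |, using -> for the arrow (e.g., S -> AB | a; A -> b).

S -> e | ee | DSS; D -> iD | ie | QiD; Q -> e | Di | eD | eQD

Nullable set: {Q}.
D -> QiD: Q nullable, giving QiD | iD.
Drop Q -> λ.
Q -> eQD: Q nullable, giving eD | eQD.
Unchanged (no nullable symbols): S -> DSS; S -> e; S -> ee; D -> ie; Q -> Di; Q -> e.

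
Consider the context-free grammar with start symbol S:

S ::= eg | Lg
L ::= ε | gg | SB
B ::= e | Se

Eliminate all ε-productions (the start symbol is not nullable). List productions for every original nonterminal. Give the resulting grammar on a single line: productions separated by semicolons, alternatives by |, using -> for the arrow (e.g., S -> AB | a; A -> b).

S -> g | Lg | eg; B -> e | Se; L -> SB | gg

Nullable set: {L}.
S -> Lg: L nullable, giving Lg | g.
Drop L -> ε.
Unchanged (no nullable symbols): S -> eg; B -> Se; B -> e; L -> SB; L -> gg.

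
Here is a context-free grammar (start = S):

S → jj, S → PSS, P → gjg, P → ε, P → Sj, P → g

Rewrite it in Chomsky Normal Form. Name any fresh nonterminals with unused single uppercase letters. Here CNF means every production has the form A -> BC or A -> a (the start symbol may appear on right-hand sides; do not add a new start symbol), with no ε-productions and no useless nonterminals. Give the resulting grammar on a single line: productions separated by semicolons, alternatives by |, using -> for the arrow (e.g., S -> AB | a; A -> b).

Nullable: {P}; after ε-elimination: S -> SS | jj | PSS; P -> g | Sj | gjg.
No unit productions to eliminate.
TERM: introduce B -> g, A -> j and substitute in every rule of length ≥2.
BIN: P -> BAB becomes P -> BC, C -> AB; S -> PSS becomes S -> PD, D -> SS.

S -> AA | PD | SS; A -> j; B -> g; C -> AB; D -> SS; P -> g | BC | SA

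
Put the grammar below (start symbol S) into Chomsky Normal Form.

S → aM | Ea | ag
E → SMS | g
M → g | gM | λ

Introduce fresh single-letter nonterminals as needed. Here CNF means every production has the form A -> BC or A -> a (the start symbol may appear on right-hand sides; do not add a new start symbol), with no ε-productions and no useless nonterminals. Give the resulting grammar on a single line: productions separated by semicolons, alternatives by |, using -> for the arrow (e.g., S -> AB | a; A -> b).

S -> a | BA | BM | EB; A -> g; B -> a; C -> MS; E -> g | SC | SS; M -> g | AM

Nullable: {M}; after ε-elimination: S -> a | Ea | aM | ag; E -> g | SS | SMS; M -> g | gM.
No unit productions to eliminate.
TERM: introduce B -> a, A -> g and substitute in every rule of length ≥2.
BIN: E -> SMS becomes E -> SC, C -> MS.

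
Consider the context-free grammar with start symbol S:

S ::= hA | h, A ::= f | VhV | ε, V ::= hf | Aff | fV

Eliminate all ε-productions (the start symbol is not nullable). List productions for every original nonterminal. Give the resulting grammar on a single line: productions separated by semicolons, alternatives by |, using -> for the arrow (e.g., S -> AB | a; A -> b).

Nullable set: {A}.
S -> hA: A nullable, giving h | hA.
Drop A -> ε.
V -> Aff: A nullable, giving Aff | ff.
Unchanged (no nullable symbols): S -> h; A -> VhV; A -> f; V -> fV; V -> hf.

S -> h | hA; A -> f | VhV; V -> fV | ff | hf | Aff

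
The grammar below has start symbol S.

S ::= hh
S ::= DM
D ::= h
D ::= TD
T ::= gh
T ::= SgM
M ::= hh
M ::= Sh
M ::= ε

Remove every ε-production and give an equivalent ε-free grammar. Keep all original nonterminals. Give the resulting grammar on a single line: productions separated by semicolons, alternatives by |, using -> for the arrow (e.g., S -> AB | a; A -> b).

Nullable set: {M}.
S -> DM: M nullable, giving D | DM.
Drop M -> ε.
T -> SgM: M nullable, giving Sg | SgM.
Unchanged (no nullable symbols): S -> hh; D -> TD; D -> h; M -> Sh; M -> hh; T -> gh.

S -> D | DM | hh; D -> h | TD; M -> Sh | hh; T -> Sg | gh | SgM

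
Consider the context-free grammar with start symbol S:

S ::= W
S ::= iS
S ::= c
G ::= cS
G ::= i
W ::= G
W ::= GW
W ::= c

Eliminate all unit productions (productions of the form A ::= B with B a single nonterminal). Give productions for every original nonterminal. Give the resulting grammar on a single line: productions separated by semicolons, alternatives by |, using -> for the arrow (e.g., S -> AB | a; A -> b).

S -> c | i | GW | cS | iS; G -> i | cS; W -> c | i | GW | cS

Unit productions: S->W, W->G.
Unit pairs (A ⇒* B via units): (S,G), (S,W), (W,G).
S: inherits non-unit rules of {G, S, W} → GW | c | cS | i | iS.
G: inherits non-unit rules of {G} → cS | i.
W: inherits non-unit rules of {G, W} → GW | c | cS | i.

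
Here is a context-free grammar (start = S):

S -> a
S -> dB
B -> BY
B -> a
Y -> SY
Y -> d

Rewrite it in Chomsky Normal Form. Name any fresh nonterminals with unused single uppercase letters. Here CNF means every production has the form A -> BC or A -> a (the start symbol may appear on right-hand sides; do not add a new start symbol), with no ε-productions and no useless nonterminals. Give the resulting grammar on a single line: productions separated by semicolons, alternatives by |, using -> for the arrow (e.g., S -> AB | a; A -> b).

No ε-productions.
No unit productions to eliminate.
TERM: introduce A -> d and substitute in every rule of length ≥2.

S -> a | AB; A -> d; B -> a | BY; Y -> d | SY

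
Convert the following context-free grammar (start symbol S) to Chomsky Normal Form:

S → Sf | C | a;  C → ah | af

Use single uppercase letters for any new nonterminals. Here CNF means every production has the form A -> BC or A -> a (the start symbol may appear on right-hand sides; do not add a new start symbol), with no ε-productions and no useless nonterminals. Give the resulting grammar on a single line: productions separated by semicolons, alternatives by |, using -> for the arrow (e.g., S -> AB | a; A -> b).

S -> a | AB | AD | SB; A -> a; B -> f; D -> h

No ε-productions.
After unit-elimination: S -> a | Sf | af | ah; C -> af | ah.
TERM: introduce A -> a, B -> f, D -> h and substitute in every rule of length ≥2.
Drop unreachable/unproductive: C.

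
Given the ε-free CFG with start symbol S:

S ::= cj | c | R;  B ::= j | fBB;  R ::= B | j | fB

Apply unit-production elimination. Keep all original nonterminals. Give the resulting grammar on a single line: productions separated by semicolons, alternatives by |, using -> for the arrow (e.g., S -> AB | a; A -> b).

Unit productions: R->B, S->R.
Unit pairs (A ⇒* B via units): (R,B), (S,B), (S,R).
S: inherits non-unit rules of {B, R, S} → c | cj | fB | fBB | j.
B: inherits non-unit rules of {B} → fBB | j.
R: inherits non-unit rules of {B, R} → fB | fBB | j.

S -> c | j | cj | fB | fBB; B -> j | fBB; R -> j | fB | fBB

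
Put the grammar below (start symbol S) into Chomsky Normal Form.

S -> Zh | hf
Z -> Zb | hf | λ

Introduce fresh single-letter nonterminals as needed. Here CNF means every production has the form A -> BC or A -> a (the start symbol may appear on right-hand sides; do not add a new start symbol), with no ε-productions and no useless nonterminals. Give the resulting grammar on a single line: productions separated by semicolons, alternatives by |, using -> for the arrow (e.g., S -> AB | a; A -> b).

Nullable: {Z}; after ε-elimination: S -> h | Zh | hf; Z -> b | Zb | hf.
No unit productions to eliminate.
TERM: introduce C -> b, B -> f, A -> h and substitute in every rule of length ≥2.

S -> h | AB | ZA; A -> h; B -> f; C -> b; Z -> b | AB | ZC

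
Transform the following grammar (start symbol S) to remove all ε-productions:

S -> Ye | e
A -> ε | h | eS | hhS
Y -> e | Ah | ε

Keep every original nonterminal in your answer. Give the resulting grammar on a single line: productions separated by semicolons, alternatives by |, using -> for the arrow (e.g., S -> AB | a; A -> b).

S -> e | Ye; A -> h | eS | hhS; Y -> e | h | Ah

Nullable set: {A, Y}.
S -> Ye: Y nullable, giving Ye | e.
Drop A -> ε.
Drop Y -> ε.
Y -> Ah: A nullable, giving Ah | h.
Unchanged (no nullable symbols): S -> e; A -> eS; A -> h; A -> hhS; Y -> e.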